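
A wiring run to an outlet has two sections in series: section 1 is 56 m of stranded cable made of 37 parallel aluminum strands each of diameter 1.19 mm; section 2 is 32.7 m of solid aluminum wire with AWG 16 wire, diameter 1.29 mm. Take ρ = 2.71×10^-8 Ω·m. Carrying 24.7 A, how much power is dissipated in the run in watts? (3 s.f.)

436 W

Section 1: A_strand = π(5.9500e-04)² = 1.112e-06 m²; R₁ = ρL/(N·A_s) = (2.71×10^-8)(56)/(37×1.112e-06) = 0.03688 Ω
Section 2: A = π(1.29/2 mm)² = π(6.4500e-04 m)² = 1.307e-06 m²
R₂ = (2.71×10^-8)(32.7)/(1.307e-06) = 0.678 Ω
R = R₁ + R₂ = 0.7149 Ω
P = I²R = (24.7)² × 0.7149 = 436 W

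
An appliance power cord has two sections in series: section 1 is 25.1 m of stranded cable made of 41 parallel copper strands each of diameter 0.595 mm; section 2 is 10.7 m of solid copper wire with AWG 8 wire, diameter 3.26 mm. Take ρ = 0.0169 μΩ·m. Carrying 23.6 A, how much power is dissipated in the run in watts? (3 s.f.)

32.8 W

ρ = 0.0169 μΩ·m = 1.69×10^-8 Ω·m
Section 1: A_strand = π(2.9750e-04)² = 2.781e-07 m²; R₁ = ρL/(N·A_s) = (1.69×10^-8)(25.1)/(41×2.781e-07) = 0.03721 Ω
Section 2: A = π(3.26/2 mm)² = π(1.6300e-03 m)² = 8.347e-06 m²
R₂ = (1.69×10^-8)(10.7)/(8.347e-06) = 0.02166 Ω
R = R₁ + R₂ = 0.05887 Ω
P = I²R = (23.6)² × 0.05887 = 32.8 W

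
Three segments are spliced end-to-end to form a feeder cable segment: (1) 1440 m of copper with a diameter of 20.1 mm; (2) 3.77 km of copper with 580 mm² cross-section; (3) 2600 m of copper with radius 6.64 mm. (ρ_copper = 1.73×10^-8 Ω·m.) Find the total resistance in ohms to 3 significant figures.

0.516 Ω

Seg 1: A = π(d/2)² = π(1.0050e-02 m)² = 3.173e-04 m²
R_1 = (1.73×10^-8)(1440)/(3.173e-04) = 0.07851 Ω
Seg 2: A = 580 mm² = 5.800e-04 m²
R_2 = (1.73×10^-8)(3770)/(5.800e-04) = 0.1124 Ω
Seg 3: A = πr² = π(6.6400e-03 m)² = 1.385e-04 m²
R_3 = (1.73×10^-8)(2600)/(1.385e-04) = 0.3247 Ω
R_total = R_1 + R_2 + R_3 = 0.516 Ω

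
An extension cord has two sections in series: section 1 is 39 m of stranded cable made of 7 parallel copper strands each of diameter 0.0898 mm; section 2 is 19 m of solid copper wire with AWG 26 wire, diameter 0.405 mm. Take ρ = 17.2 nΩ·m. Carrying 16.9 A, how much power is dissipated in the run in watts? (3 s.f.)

5050 W

ρ = 17.2 nΩ·m = 1.72×10^-8 Ω·m
Section 1: A_strand = π(4.4900e-05)² = 6.333e-09 m²; R₁ = ρL/(N·A_s) = (1.72×10^-8)(39)/(7×6.333e-09) = 15.13 Ω
Section 2: A = π(0.405/2 mm)² = π(2.0250e-04 m)² = 1.288e-07 m²
R₂ = (1.72×10^-8)(19)/(1.288e-07) = 2.537 Ω
R = R₁ + R₂ = 17.67 Ω
P = I²R = (16.9)² × 17.67 = 5050 W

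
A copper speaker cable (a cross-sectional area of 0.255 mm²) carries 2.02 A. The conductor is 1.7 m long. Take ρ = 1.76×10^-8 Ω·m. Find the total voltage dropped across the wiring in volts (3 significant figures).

A = 0.255 mm² = 2.550e-07 m²
R = ρL/A = (1.76×10^-8)(1.7)/(2.550e-07) = 0.1173 Ω
V = IR = 2.02 × 0.1173 = 0.237 V

0.237 V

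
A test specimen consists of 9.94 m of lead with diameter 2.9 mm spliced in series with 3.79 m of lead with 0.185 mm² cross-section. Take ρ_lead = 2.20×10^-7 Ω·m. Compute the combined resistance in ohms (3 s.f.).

Segment 1: A = π(d/2)² = π(1.4500e-03 m)² = 6.605e-06 m²
R₁ = ρL/A = (2.20×10^-7)(9.94)/(6.605e-06) = 0.3311 Ω
Segment 2: A = 0.185 mm² = 1.850e-07 m²
R₂ = (2.20×10^-7)(3.79)/(1.850e-07) = 4.507 Ω
R = R₁ + R₂ = 4.84 Ω

4.84 Ω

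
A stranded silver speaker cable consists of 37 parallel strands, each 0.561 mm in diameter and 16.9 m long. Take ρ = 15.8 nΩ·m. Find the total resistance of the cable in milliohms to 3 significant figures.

29.2 mΩ

ρ = 15.8 nΩ·m = 1.58×10^-8 Ω·m
A_strand = π(2.8050e-04 m)² = 2.472e-07 m²
R_strand = ρL/A = (1.58×10^-8)(16.9)/(2.472e-07) = 1.08 Ω
R_total = R_strand/N = 1.08/37 = 29.2 mΩ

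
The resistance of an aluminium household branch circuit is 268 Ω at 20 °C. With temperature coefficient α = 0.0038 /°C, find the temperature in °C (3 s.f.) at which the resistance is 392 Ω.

142 °C

R = R₀(1 + α(T − T₀)) ⇒ T = T₀ + (R/R₀ − 1)/α
T = 20 + (392/268 − 1)/0.0038 = 20 + (0.4627)/0.0038 = 142 °C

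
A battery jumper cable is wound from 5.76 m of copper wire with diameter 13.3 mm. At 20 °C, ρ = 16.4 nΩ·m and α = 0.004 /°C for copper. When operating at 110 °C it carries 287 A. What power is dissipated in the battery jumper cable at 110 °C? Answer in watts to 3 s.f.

76.2 W

ρ = 16.4 nΩ·m = 1.64×10^-8 Ω·m
A = π(d/2)² = π(6.6500e-03 m)² = 1.389e-04 m²
R₍20₎ = ρL/A = (1.64×10^-8)(5.76)/(1.389e-04) = 6.799×10^-4 Ω
R₍110₎ = R₍20₎(1 + αΔT) = 6.799×10^-4 × (1 + 0.004×90) = 9.247×10^-4 Ω
P = I²R = (287)² × 9.247×10^-4 = 76.2 W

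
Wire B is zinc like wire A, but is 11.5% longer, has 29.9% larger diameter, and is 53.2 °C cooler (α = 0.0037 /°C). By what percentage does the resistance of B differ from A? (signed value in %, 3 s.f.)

-46.9%

R ∝ ρL/d² with ρ ∝ (1+αΔT), so R_B/R_A = (1 + 11.5/100) × (1 + 29.9/100)⁻² × (1 − 0.0037×53.2)
= 1.115 × 0.5926 × 0.8032 = 0.5307
(R_B − R_A)/R_A = 0.5307 − 1 = -46.9%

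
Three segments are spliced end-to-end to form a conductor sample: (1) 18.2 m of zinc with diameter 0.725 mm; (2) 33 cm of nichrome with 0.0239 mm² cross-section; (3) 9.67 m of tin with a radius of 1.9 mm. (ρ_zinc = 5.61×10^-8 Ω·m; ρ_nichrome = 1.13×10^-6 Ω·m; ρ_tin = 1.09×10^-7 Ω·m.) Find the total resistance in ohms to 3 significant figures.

18.2 Ω

Seg 1: A = π(d/2)² = π(3.6250e-04 m)² = 4.128e-07 m²
R_1 = (5.61×10^-8)(18.2)/(4.128e-07) = 2.473 Ω
Seg 2: A = 0.0239 mm² = 2.390e-08 m²
R_2 = (1.13×10^-6)(0.33)/(2.390e-08) = 15.6 Ω
Seg 3: A = πr² = π(1.9000e-03 m)² = 1.134e-05 m²
R_3 = (1.09×10^-7)(9.67)/(1.134e-05) = 0.09294 Ω
R_total = R_1 + R_2 + R_3 = 18.2 Ω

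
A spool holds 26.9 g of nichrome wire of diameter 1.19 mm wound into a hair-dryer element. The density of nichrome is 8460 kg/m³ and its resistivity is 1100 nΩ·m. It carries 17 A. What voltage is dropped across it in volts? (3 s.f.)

ρ = 1100 nΩ·m = 1.10×10^-6 Ω·m
A = π(d/2)² = π(5.9500e-04 m)² = 1.1122e-06 m²
L = m/(density·A) = 0.0269/(8460×1.1122e-06) = 2.859 m
R = ρL/A = (1.10×10^-6)(2.859)/(1.1122e-06) = 2.828 Ω
V = IR = 17 × 2.828 = 48.1 V

48.1 V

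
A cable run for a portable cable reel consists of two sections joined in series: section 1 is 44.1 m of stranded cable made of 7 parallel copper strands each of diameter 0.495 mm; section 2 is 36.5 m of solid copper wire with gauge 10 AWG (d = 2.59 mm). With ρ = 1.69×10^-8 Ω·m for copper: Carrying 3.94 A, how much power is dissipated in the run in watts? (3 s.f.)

Section 1: A_strand = π(2.4750e-04)² = 1.924e-07 m²; R₁ = ρL/(N·A_s) = (1.69×10^-8)(44.1)/(7×1.924e-07) = 0.5533 Ω
Section 2: A = π(2.59/2 mm)² = π(1.2950e-03 m)² = 5.269e-06 m²
R₂ = (1.69×10^-8)(36.5)/(5.269e-06) = 0.1171 Ω
R = R₁ + R₂ = 0.6703 Ω
P = I²R = (3.94)² × 0.6703 = 10.4 W

10.4 W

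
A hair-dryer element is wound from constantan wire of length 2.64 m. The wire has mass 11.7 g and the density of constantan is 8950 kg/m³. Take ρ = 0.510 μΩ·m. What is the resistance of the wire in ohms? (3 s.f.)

2.72 Ω

ρ = 0.510 μΩ·m = 5.10×10^-7 Ω·m
A = m/(density·L) = 0.0117/(8950×2.64) = 4.9518e-07 m²
R = ρL/A = (5.10×10^-7)(2.64)/(4.9518e-07) = 2.72 Ω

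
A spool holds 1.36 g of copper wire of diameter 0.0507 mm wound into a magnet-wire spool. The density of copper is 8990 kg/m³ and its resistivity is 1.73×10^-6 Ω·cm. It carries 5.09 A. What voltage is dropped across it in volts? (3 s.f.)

3270 V

ρ = 1.73×10^-6 Ω·cm = 1.73×10^-8 Ω·m
A = π(d/2)² = π(2.5350e-05 m)² = 2.0189e-09 m²
L = m/(density·A) = 0.00136/(8990×2.0189e-09) = 74.93 m
R = ρL/A = (1.73×10^-8)(74.93)/(2.0189e-09) = 642.1 Ω
V = IR = 5.09 × 642.1 = 3270 V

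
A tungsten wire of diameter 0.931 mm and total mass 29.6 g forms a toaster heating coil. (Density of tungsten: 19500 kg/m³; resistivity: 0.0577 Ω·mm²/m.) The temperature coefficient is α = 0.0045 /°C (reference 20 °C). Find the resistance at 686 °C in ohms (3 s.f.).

0.755 Ω

ρ = 0.0577 Ω·mm²/m = 5.77×10^-8 Ω·m
A = π(d/2)² = π(4.6550e-04 m)² = 6.8075e-07 m²
L = m/(density·A) = 0.0296/(19500×6.8075e-07) = 2.23 m
R = ρL/A = (5.77×10^-8)(2.23)/(6.8075e-07) = 0.189 Ω
R(686 °C) = 0.189 × (1 + 0.0045×666) = 0.755 Ω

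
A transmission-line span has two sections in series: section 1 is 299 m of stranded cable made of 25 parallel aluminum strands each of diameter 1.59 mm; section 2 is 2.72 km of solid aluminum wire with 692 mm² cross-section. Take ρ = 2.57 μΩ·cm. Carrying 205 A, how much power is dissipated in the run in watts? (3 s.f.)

10800 W

ρ = 2.57 μΩ·cm = 2.57×10^-8 Ω·m
Section 1: A_strand = π(7.9500e-04)² = 1.986e-06 m²; R₁ = ρL/(N·A_s) = (2.57×10^-8)(299)/(25×1.986e-06) = 0.1548 Ω
Section 2: A = 692 mm² = 6.920e-04 m²
R₂ = (2.57×10^-8)(2720)/(6.920e-04) = 0.101 Ω
R = R₁ + R₂ = 0.2558 Ω
P = I²R = (205)² × 0.2558 = 10800 W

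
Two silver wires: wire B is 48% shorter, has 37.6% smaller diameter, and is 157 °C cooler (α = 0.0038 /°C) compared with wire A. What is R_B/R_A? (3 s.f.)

R ∝ ρL/d² with ρ ∝ (1+αΔT), so R_B/R_A = (1 − 48/100) × (1 − 37.6/100)⁻² × (1 − 0.0038×157)
= 0.52 × 2.568 × 0.4034 = 0.539

0.539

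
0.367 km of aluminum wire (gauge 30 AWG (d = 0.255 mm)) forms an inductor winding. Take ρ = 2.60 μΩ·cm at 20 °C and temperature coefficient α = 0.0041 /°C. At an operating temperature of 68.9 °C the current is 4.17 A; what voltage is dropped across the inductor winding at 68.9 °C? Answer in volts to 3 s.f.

935 V

ρ = 2.60 μΩ·cm = 2.60×10^-8 Ω·m
A = π(0.255/2 mm)² = π(1.2750e-04 m)² = 5.107e-08 m²
R₍20₎ = ρL/A = (2.60×10^-8)(367)/(5.107e-08) = 186.8 Ω
R₍68.9₎ = R₍20₎(1 + αΔT) = 186.8 × (1 + 0.0041×48.9) = 224.3 Ω
V = IR = 4.17 × 224.3 = 935 V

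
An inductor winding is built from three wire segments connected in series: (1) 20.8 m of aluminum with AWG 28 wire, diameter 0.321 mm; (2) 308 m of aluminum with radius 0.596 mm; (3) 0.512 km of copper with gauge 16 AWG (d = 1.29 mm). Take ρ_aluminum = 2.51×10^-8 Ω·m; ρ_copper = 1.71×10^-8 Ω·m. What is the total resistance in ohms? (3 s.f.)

Seg 1: A = π(0.321/2 mm)² = π(1.6050e-04 m)² = 8.093e-08 m²
R_1 = (2.51×10^-8)(20.8)/(8.093e-08) = 6.451 Ω
Seg 2: A = πr² = π(5.9600e-04 m)² = 1.116e-06 m²
R_2 = (2.51×10^-8)(308)/(1.116e-06) = 6.928 Ω
Seg 3: A = π(1.29/2 mm)² = π(6.4500e-04 m)² = 1.307e-06 m²
R_3 = (1.71×10^-8)(512)/(1.307e-06) = 6.699 Ω
R_total = R_1 + R_2 + R_3 = 20.1 Ω

20.1 Ω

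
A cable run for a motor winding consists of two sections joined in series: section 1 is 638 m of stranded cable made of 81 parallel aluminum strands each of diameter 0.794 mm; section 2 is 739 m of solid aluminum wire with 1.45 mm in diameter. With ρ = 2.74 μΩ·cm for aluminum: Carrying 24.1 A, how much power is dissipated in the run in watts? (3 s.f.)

7380 W

ρ = 2.74 μΩ·cm = 2.74×10^-8 Ω·m
Section 1: A_strand = π(3.9700e-04)² = 4.951e-07 m²; R₁ = ρL/(N·A_s) = (2.74×10^-8)(638)/(81×4.951e-07) = 0.4359 Ω
Section 2: A = π(d/2)² = π(7.2500e-04 m)² = 1.651e-06 m²
R₂ = (2.74×10^-8)(739)/(1.651e-06) = 12.26 Ω
R = R₁ + R₂ = 12.7 Ω
P = I²R = (24.1)² × 12.7 = 7380 W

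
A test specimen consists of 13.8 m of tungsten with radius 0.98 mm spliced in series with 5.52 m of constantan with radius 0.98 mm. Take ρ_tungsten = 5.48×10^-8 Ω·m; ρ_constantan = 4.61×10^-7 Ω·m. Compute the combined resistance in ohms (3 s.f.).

1.09 Ω

Segment 1: A = πr² = π(9.8000e-04 m)² = 3.017e-06 m²
R₁ = ρL/A = (5.48×10^-8)(13.8)/(3.017e-06) = 0.2506 Ω
R₂ = (4.61×10^-7)(5.52)/(3.017e-06) = 0.8434 Ω
R = R₁ + R₂ = 1.09 Ω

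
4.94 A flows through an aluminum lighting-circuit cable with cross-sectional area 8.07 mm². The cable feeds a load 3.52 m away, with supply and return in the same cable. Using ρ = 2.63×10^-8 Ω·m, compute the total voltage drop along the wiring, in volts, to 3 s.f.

A = 8.07 mm² = 8.070e-06 m²
Total conductor length (both ways) L = 2 × 3.52 = 7.04 m
R = ρL/A = (2.63×10^-8)(7.04)/(8.070e-06) = 0.02294 Ω
V = IR = 4.94 × 0.02294 = 0.113 V

0.113 V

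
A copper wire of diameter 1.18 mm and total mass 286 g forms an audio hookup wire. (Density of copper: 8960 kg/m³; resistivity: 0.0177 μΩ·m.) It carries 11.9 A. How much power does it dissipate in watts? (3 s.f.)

66.9 W

ρ = 0.0177 μΩ·m = 1.77×10^-8 Ω·m
A = π(d/2)² = π(5.9000e-04 m)² = 1.0936e-06 m²
L = m/(density·A) = 0.286/(8960×1.0936e-06) = 29.19 m
R = ρL/A = (1.77×10^-8)(29.19)/(1.0936e-06) = 0.4724 Ω
P = I²R = (11.9)² × 0.4724 = 66.9 W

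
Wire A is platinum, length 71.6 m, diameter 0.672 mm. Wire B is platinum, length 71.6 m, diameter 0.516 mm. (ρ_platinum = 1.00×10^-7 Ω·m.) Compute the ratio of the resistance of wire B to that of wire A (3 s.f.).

R ∝ ρL/d², so R_B/R_A = (d_A/d_B)²
= (0.672/0.516)² = 1.70

1.70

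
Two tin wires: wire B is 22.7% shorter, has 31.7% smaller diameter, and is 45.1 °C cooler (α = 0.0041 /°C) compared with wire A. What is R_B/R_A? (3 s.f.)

1.35

R ∝ ρL/d² with ρ ∝ (1+αΔT), so R_B/R_A = (1 − 22.7/100) × (1 − 31.7/100)⁻² × (1 − 0.0041×45.1)
= 0.773 × 2.144 × 0.8151 = 1.35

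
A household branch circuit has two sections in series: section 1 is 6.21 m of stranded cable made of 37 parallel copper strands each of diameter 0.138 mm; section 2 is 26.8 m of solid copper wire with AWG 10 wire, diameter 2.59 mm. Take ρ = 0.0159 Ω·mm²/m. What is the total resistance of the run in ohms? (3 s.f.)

0.259 Ω

ρ = 0.0159 Ω·mm²/m = 1.59×10^-8 Ω·m
Section 1: A_strand = π(6.9000e-05)² = 1.496e-08 m²; R₁ = ρL/(N·A_s) = (1.59×10^-8)(6.21)/(37×1.496e-08) = 0.1784 Ω
Section 2: A = π(2.59/2 mm)² = π(1.2950e-03 m)² = 5.269e-06 m²
R₂ = (1.59×10^-8)(26.8)/(5.269e-06) = 0.08088 Ω
R = R₁ + R₂ = 0.259 Ω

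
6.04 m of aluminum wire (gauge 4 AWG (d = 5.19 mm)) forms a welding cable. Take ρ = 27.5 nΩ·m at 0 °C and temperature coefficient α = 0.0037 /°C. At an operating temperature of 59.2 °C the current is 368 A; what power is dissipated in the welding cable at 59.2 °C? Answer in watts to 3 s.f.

1300 W

ρ = 27.5 nΩ·m = 2.75×10^-8 Ω·m
A = π(5.19/2 mm)² = π(2.5950e-03 m)² = 2.116e-05 m²
R₍0₎ = ρL/A = (2.75×10^-8)(6.04)/(2.116e-05) = 0.007851 Ω
R₍59.2₎ = R₍0₎(1 + αΔT) = 0.007851 × (1 + 0.0037×59.2) = 0.009571 Ω
P = I²R = (368)² × 0.009571 = 1300 W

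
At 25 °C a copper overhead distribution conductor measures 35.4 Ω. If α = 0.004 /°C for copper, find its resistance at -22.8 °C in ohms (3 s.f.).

28.6 Ω

ΔT = -22.8 − 25 = -47.8 °C
R = R₀(1 + αΔT) = 35.4 × (1 + 0.004×-47.8) = 35.4 × 0.8088 = 28.6 Ω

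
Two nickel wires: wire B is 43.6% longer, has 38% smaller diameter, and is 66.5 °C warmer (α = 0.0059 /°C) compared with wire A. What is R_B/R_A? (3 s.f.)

R ∝ ρL/d² with ρ ∝ (1+αΔT), so R_B/R_A = (1 + 43.6/100) × (1 − 38/100)⁻² × (1 + 0.0059×66.5)
= 1.436 × 2.602 × 1.392 = 5.20

5.20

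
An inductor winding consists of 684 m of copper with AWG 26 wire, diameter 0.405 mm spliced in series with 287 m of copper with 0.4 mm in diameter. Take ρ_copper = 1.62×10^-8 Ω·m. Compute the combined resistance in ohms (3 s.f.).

Segment 1: A = π(0.405/2 mm)² = π(2.0250e-04 m)² = 1.288e-07 m²
R₁ = ρL/A = (1.62×10^-8)(684)/(1.288e-07) = 86.01 Ω
Segment 2: A = π(d/2)² = π(2.0000e-04 m)² = 1.257e-07 m²
R₂ = (1.62×10^-8)(287)/(1.257e-07) = 37 Ω
R = R₁ + R₂ = 123 Ω

123 Ω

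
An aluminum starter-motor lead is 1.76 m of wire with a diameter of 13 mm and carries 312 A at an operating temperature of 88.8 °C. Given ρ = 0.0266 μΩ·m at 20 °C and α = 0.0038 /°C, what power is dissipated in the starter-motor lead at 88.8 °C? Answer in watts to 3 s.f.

ρ = 0.0266 μΩ·m = 2.66×10^-8 Ω·m
A = π(d/2)² = π(6.5000e-03 m)² = 1.327e-04 m²
R₍20₎ = ρL/A = (2.66×10^-8)(1.76)/(1.327e-04) = 3.527×10^-4 Ω
R₍88.8₎ = R₍20₎(1 + αΔT) = 3.527×10^-4 × (1 + 0.0038×68.8) = 4.449×10^-4 Ω
P = I²R = (312)² × 4.449×10^-4 = 43.3 W

43.3 W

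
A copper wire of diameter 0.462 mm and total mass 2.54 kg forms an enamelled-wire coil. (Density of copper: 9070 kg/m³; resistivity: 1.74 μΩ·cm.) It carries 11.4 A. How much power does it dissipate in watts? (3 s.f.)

ρ = 1.74 μΩ·cm = 1.74×10^-8 Ω·m
A = π(d/2)² = π(2.3100e-04 m)² = 1.6764e-07 m²
L = m/(density·A) = 2.54/(9070×1.6764e-07) = 1671 m
R = ρL/A = (1.74×10^-8)(1671)/(1.6764e-07) = 173.4 Ω
P = I²R = (11.4)² × 173.4 = 22500 W

22500 W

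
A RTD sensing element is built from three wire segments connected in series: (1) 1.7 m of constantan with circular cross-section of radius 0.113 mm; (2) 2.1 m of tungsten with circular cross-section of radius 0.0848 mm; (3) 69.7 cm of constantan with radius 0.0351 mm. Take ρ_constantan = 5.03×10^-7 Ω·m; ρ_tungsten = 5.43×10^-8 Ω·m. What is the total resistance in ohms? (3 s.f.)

117 Ω

Seg 1: A = πr² = π(1.1300e-04 m)² = 4.011e-08 m²
R_1 = (5.03×10^-7)(1.7)/(4.011e-08) = 21.32 Ω
Seg 2: A = πr² = π(8.4800e-05 m)² = 2.259e-08 m²
R_2 = (5.43×10^-8)(2.1)/(2.259e-08) = 5.048 Ω
Seg 3: A = πr² = π(3.5100e-05 m)² = 3.870e-09 m²
R_3 = (5.03×10^-7)(0.697)/(3.870e-09) = 90.58 Ω
R_total = R_1 + R_2 + R_3 = 117 Ω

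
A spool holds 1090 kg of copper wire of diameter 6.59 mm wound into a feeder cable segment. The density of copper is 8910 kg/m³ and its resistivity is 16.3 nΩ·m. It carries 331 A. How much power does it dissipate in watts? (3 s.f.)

1.88×10^5 W

ρ = 16.3 nΩ·m = 1.63×10^-8 Ω·m
A = π(d/2)² = π(3.2950e-03 m)² = 3.4108e-05 m²
L = m/(density·A) = 1090/(8910×3.4108e-05) = 3587 m
R = ρL/A = (1.63×10^-8)(3587)/(3.4108e-05) = 1.714 Ω
P = I²R = (331)² × 1.714 = 1.88×10^5 W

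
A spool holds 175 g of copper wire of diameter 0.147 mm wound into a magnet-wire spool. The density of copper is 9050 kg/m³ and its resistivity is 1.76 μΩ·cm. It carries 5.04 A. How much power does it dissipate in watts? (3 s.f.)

30000 W

ρ = 1.76 μΩ·cm = 1.76×10^-8 Ω·m
A = π(d/2)² = π(7.3500e-05 m)² = 1.6972e-08 m²
L = m/(density·A) = 0.175/(9050×1.6972e-08) = 1139 m
R = ρL/A = (1.76×10^-8)(1139)/(1.6972e-08) = 1182 Ω
P = I²R = (5.04)² × 1182 = 30000 W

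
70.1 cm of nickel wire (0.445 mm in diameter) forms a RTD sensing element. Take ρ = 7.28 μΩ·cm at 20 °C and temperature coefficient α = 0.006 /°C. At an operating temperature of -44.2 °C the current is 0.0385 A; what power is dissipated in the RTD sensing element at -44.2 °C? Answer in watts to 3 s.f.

ρ = 7.28 μΩ·cm = 7.28×10^-8 Ω·m
A = π(d/2)² = π(2.2250e-04 m)² = 1.555e-07 m²
R₍20₎ = ρL/A = (7.28×10^-8)(0.701)/(1.555e-07) = 0.3281 Ω
R₍-44.2₎ = R₍20₎(1 + αΔT) = 0.3281 × (1 + 0.006×-64.2) = 0.2017 Ω
P = I²R = (0.0385)² × 0.2017 = 2.99×10^-4 W

2.99×10^-4 W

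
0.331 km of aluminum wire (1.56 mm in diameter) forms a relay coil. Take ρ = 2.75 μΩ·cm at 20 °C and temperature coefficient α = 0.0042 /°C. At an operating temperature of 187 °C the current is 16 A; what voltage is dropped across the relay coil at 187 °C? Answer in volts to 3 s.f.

130 V

ρ = 2.75 μΩ·cm = 2.75×10^-8 Ω·m
A = π(d/2)² = π(7.8000e-04 m)² = 1.911e-06 m²
R₍20₎ = ρL/A = (2.75×10^-8)(331)/(1.911e-06) = 4.762 Ω
R₍187₎ = R₍20₎(1 + αΔT) = 4.762 × (1 + 0.0042×167) = 8.103 Ω
V = IR = 16 × 8.103 = 130 V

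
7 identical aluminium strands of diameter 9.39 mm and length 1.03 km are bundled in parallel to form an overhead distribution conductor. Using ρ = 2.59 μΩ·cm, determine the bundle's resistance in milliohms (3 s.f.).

55.0 mΩ

ρ = 2.59 μΩ·cm = 2.59×10^-8 Ω·m
A_strand = π(4.6950e-03 m)² = 6.925e-05 m²
R_strand = ρL/A = (2.59×10^-8)(1030)/(6.925e-05) = 0.3852 Ω
R_total = R_strand/N = 0.3852/7 = 55.0 mΩ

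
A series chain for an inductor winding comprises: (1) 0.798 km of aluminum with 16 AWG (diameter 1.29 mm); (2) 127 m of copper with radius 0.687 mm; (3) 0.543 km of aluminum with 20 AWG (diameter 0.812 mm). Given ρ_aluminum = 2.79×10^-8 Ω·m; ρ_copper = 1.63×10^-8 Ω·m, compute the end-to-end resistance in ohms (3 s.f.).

47.7 Ω

Seg 1: A = π(1.29/2 mm)² = π(6.4500e-04 m)² = 1.307e-06 m²
R_1 = (2.79×10^-8)(798)/(1.307e-06) = 17.03 Ω
Seg 2: A = πr² = π(6.8700e-04 m)² = 1.483e-06 m²
R_2 = (1.63×10^-8)(127)/(1.483e-06) = 1.396 Ω
Seg 3: A = π(0.812/2 mm)² = π(4.0600e-04 m)² = 5.178e-07 m²
R_3 = (2.79×10^-8)(543)/(5.178e-07) = 29.26 Ω
R_total = R_1 + R_2 + R_3 = 47.7 Ω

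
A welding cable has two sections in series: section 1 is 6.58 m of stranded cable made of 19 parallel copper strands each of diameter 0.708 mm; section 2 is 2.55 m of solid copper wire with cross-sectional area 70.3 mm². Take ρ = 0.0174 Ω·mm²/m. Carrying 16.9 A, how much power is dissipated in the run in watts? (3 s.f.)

4.55 W

ρ = 0.0174 Ω·mm²/m = 1.74×10^-8 Ω·m
Section 1: A_strand = π(3.5400e-04)² = 3.937e-07 m²; R₁ = ρL/(N·A_s) = (1.74×10^-8)(6.58)/(19×3.937e-07) = 0.01531 Ω
Section 2: A = 70.3 mm² = 7.030e-05 m²
R₂ = (1.74×10^-8)(2.55)/(7.030e-05) = 6.312×10^-4 Ω
R = R₁ + R₂ = 0.01594 Ω
P = I²R = (16.9)² × 0.01594 = 4.55 W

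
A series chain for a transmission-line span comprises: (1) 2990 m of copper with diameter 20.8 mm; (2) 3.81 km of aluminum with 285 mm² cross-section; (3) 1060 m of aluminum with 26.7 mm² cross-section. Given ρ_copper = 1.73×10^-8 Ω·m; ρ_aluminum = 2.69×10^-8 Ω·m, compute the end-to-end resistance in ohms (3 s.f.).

Seg 1: A = π(d/2)² = π(1.0400e-02 m)² = 3.398e-04 m²
R_1 = (1.73×10^-8)(2990)/(3.398e-04) = 0.1522 Ω
Seg 2: A = 285 mm² = 2.850e-04 m²
R_2 = (2.69×10^-8)(3810)/(2.850e-04) = 0.3596 Ω
Seg 3: A = 26.7 mm² = 2.670e-05 m²
R_3 = (2.69×10^-8)(1060)/(2.670e-05) = 1.068 Ω
R_total = R_1 + R_2 + R_3 = 1.58 Ω

1.58 Ω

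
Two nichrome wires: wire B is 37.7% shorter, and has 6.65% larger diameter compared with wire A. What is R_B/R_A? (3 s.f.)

R ∝ L/d², so R_B/R_A = (1 − 37.7/100) × (1 + 6.65/100)⁻²
= 0.623 × 0.8792 = 0.548

0.548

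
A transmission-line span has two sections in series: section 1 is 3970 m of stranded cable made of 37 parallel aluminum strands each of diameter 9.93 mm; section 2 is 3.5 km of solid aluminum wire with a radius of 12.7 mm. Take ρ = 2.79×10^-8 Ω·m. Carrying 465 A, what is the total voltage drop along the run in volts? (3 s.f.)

108 V

Section 1: A_strand = π(4.9650e-03)² = 7.744e-05 m²; R₁ = ρL/(N·A_s) = (2.79×10^-8)(3970)/(37×7.744e-05) = 0.03865 Ω
Section 2: A = πr² = π(1.2700e-02 m)² = 5.067e-04 m²
R₂ = (2.79×10^-8)(3500)/(5.067e-04) = 0.1927 Ω
R = R₁ + R₂ = 0.2314 Ω
V = IR = 465 × 0.2314 = 108 V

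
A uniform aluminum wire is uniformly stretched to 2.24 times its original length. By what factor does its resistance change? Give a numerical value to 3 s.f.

5.02

Volume constant ⇒ A' = A/k with k = 2.24. R' = ρ(kL)/(A/k) = k²R.
Factor = 5.02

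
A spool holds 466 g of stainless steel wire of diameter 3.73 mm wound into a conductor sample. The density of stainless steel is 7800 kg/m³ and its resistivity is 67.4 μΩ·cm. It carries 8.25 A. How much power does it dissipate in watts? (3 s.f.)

ρ = 67.4 μΩ·cm = 6.74×10^-7 Ω·m
A = π(d/2)² = π(1.8650e-03 m)² = 1.0927e-05 m²
L = m/(density·A) = 0.466/(7800×1.0927e-05) = 5.467 m
R = ρL/A = (6.74×10^-7)(5.467)/(1.0927e-05) = 0.3372 Ω
P = I²R = (8.25)² × 0.3372 = 23.0 W

23.0 W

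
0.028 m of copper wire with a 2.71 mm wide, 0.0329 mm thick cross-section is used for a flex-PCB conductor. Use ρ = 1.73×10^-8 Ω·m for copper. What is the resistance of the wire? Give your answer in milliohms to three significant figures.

A = 2.71 × 0.0329 mm² = 0.0892 mm² = 8.916e-08 m²
R = ρL/A = (1.73×10^-8)(0.028 m)/(8.916e-08 m²) = 5.43 mΩ

5.43 mΩ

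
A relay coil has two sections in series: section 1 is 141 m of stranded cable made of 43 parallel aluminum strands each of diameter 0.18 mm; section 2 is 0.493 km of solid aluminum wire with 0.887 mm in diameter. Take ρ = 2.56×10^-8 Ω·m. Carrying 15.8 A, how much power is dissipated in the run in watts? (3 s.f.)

5920 W

Section 1: A_strand = π(9.0000e-05)² = 2.545e-08 m²; R₁ = ρL/(N·A_s) = (2.56×10^-8)(141)/(43×2.545e-08) = 3.299 Ω
Section 2: A = π(d/2)² = π(4.4350e-04 m)² = 6.179e-07 m²
R₂ = (2.56×10^-8)(493)/(6.179e-07) = 20.42 Ω
R = R₁ + R₂ = 23.72 Ω
P = I²R = (15.8)² × 23.72 = 5920 W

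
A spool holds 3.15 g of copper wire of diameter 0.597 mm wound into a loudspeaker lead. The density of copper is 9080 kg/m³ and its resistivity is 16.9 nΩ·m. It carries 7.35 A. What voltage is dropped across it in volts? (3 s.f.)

0.550 V

ρ = 16.9 nΩ·m = 1.69×10^-8 Ω·m
A = π(d/2)² = π(2.9850e-04 m)² = 2.7992e-07 m²
L = m/(density·A) = 0.00315/(9080×2.7992e-07) = 1.239 m
R = ρL/A = (1.69×10^-8)(1.239)/(2.7992e-07) = 0.07482 Ω
V = IR = 7.35 × 0.07482 = 0.550 V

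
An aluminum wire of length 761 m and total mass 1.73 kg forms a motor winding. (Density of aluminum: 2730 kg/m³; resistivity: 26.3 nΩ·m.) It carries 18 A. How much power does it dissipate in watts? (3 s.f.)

ρ = 26.3 nΩ·m = 2.63×10^-8 Ω·m
A = m/(density·L) = 1.73/(2730×761) = 8.3272e-07 m²
R = ρL/A = (2.63×10^-8)(761)/(8.3272e-07) = 24.03 Ω
P = I²R = (18)² × 24.03 = 7790 W

7790 W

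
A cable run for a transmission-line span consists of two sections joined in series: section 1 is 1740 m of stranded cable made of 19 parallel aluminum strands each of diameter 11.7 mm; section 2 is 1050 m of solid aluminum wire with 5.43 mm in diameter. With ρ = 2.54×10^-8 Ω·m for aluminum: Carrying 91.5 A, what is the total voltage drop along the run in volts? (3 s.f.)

107 V

Section 1: A_strand = π(5.8500e-03)² = 1.075e-04 m²; R₁ = ρL/(N·A_s) = (2.54×10^-8)(1740)/(19×1.075e-04) = 0.02164 Ω
Section 2: A = π(d/2)² = π(2.7150e-03 m)² = 2.316e-05 m²
R₂ = (2.54×10^-8)(1050)/(2.316e-05) = 1.152 Ω
R = R₁ + R₂ = 1.173 Ω
V = IR = 91.5 × 1.173 = 107 V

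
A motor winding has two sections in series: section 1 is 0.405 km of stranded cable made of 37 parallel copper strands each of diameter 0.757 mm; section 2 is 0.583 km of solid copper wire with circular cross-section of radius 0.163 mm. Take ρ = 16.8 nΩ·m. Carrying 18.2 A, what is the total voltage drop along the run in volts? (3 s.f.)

2140 V

ρ = 16.8 nΩ·m = 1.68×10^-8 Ω·m
Section 1: A_strand = π(3.7850e-04)² = 4.501e-07 m²; R₁ = ρL/(N·A_s) = (1.68×10^-8)(405)/(37×4.501e-07) = 0.4086 Ω
Section 2: A = πr² = π(1.6300e-04 m)² = 8.347e-08 m²
R₂ = (1.68×10^-8)(583)/(8.347e-08) = 117.3 Ω
R = R₁ + R₂ = 117.8 Ω
V = IR = 18.2 × 117.8 = 2140 V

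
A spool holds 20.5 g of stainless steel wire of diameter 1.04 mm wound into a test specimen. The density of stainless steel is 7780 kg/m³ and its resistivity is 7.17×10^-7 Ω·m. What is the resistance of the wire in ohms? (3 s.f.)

A = π(d/2)² = π(5.2000e-04 m)² = 8.4949e-07 m²
L = m/(density·A) = 0.0205/(7780×8.4949e-07) = 3.102 m
R = ρL/A = (7.17×10^-7)(3.102)/(8.4949e-07) = 2.62 Ω

2.62 Ω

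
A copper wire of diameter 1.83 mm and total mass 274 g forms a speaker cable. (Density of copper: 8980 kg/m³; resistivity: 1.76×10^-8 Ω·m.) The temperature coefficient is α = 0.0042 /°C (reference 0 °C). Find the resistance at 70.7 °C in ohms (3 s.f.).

A = π(d/2)² = π(9.1500e-04 m)² = 2.6302e-06 m²
L = m/(density·A) = 0.274/(8980×2.6302e-06) = 11.6 m
R = ρL/A = (1.76×10^-8)(11.6)/(2.6302e-06) = 0.07763 Ω
R(70.7 °C) = 0.07763 × (1 + 0.0042×70.7) = 0.101 Ω

0.101 Ω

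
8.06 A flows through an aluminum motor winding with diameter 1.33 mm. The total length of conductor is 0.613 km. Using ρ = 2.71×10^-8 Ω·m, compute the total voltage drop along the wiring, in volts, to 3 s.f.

96.4 V

A = π(d/2)² = π(6.6500e-04 m)² = 1.389e-06 m²
R = ρL/A = (2.71×10^-8)(613)/(1.389e-06) = 11.96 Ω
V = IR = 8.06 × 11.96 = 96.4 V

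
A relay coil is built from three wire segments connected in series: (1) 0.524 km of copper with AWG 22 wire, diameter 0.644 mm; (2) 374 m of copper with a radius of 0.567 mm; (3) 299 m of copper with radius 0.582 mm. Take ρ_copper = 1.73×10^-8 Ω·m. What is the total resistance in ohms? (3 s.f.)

Seg 1: A = π(0.644/2 mm)² = π(3.2200e-04 m)² = 3.257e-07 m²
R_1 = (1.73×10^-8)(524)/(3.257e-07) = 27.83 Ω
Seg 2: A = πr² = π(5.6700e-04 m)² = 1.010e-06 m²
R_2 = (1.73×10^-8)(374)/(1.010e-06) = 6.406 Ω
Seg 3: A = πr² = π(5.8200e-04 m)² = 1.064e-06 m²
R_3 = (1.73×10^-8)(299)/(1.064e-06) = 4.861 Ω
R_total = R_1 + R_2 + R_3 = 39.1 Ω

39.1 Ω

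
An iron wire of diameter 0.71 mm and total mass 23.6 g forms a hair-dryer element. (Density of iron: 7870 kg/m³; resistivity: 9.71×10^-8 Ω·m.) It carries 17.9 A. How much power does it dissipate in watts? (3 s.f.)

A = π(d/2)² = π(3.5500e-04 m)² = 3.9592e-07 m²
L = m/(density·A) = 0.0236/(7870×3.9592e-07) = 7.574 m
R = ρL/A = (9.71×10^-8)(7.574)/(3.9592e-07) = 1.858 Ω
P = I²R = (17.9)² × 1.858 = 595 W

595 W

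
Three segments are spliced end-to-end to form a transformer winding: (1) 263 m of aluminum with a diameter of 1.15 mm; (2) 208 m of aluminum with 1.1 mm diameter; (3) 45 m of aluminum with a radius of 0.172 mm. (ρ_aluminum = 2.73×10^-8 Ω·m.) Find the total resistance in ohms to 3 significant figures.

Seg 1: A = π(d/2)² = π(5.7500e-04 m)² = 1.039e-06 m²
R_1 = (2.73×10^-8)(263)/(1.039e-06) = 6.912 Ω
Seg 2: A = π(d/2)² = π(5.5000e-04 m)² = 9.503e-07 m²
R_2 = (2.73×10^-8)(208)/(9.503e-07) = 5.975 Ω
Seg 3: A = πr² = π(1.7200e-04 m)² = 9.294e-08 m²
R_3 = (2.73×10^-8)(45)/(9.294e-08) = 13.22 Ω
R_total = R_1 + R_2 + R_3 = 26.1 Ω

26.1 Ω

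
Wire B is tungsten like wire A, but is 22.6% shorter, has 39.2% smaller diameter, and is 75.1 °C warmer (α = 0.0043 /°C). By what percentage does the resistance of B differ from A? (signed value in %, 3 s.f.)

R ∝ ρL/d² with ρ ∝ (1+αΔT), so R_B/R_A = (1 − 22.6/100) × (1 − 39.2/100)⁻² × (1 + 0.0043×75.1)
= 0.774 × 2.705 × 1.323 = 2.77
(R_B − R_A)/R_A = 2.77 − 1 = 177%

177%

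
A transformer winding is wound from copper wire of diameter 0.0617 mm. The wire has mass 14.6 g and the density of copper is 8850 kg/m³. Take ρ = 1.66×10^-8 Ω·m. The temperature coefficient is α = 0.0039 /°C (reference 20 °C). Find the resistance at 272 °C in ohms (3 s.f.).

6070 Ω

A = π(d/2)² = π(3.0850e-05 m)² = 2.9899e-09 m²
L = m/(density·A) = 0.0146/(8850×2.9899e-09) = 551.8 m
R = ρL/A = (1.66×10^-8)(551.8)/(2.9899e-09) = 3063 Ω
R(272 °C) = 3063 × (1 + 0.0039×252) = 6070 Ω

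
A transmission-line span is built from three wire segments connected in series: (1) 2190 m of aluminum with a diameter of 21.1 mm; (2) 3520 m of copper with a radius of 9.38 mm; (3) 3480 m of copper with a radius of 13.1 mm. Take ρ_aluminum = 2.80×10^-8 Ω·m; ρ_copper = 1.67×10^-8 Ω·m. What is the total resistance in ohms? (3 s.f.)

Seg 1: A = π(d/2)² = π(1.0550e-02 m)² = 3.497e-04 m²
R_1 = (2.80×10^-8)(2190)/(3.497e-04) = 0.1754 Ω
Seg 2: A = πr² = π(9.3800e-03 m)² = 2.764e-04 m²
R_2 = (1.67×10^-8)(3520)/(2.764e-04) = 0.2127 Ω
Seg 3: A = πr² = π(1.3100e-02 m)² = 5.391e-04 m²
R_3 = (1.67×10^-8)(3480)/(5.391e-04) = 0.1078 Ω
R_total = R_1 + R_2 + R_3 = 0.496 Ω

0.496 Ω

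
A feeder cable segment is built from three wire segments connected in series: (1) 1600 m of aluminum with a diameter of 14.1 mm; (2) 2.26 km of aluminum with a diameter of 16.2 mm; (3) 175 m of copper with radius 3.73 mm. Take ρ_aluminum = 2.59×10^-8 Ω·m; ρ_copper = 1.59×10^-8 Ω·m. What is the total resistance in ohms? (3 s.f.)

0.613 Ω

Seg 1: A = π(d/2)² = π(7.0500e-03 m)² = 1.561e-04 m²
R_1 = (2.59×10^-8)(1600)/(1.561e-04) = 0.2654 Ω
Seg 2: A = π(d/2)² = π(8.1000e-03 m)² = 2.061e-04 m²
R_2 = (2.59×10^-8)(2260)/(2.061e-04) = 0.284 Ω
Seg 3: A = πr² = π(3.7300e-03 m)² = 4.371e-05 m²
R_3 = (1.59×10^-8)(175)/(4.371e-05) = 0.06366 Ω
R_total = R_1 + R_2 + R_3 = 0.613 Ω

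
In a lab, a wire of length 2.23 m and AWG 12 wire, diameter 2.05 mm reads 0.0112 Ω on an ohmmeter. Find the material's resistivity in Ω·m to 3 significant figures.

1.66×10^-8 Ω·m

A = π(2.05/2 mm)² = π(1.0250e-03 m)² = 3.301e-06 m²
ρ = RA/L = (0.0112)(3.301e-06)/(2.23) = 1.66×10^-8 Ω·m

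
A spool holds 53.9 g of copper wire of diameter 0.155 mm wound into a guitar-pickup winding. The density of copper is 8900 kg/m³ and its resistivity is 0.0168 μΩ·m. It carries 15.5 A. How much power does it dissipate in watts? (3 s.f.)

ρ = 0.0168 μΩ·m = 1.68×10^-8 Ω·m
A = π(d/2)² = π(7.7500e-05 m)² = 1.8869e-08 m²
L = m/(density·A) = 0.0539/(8900×1.8869e-08) = 321 m
R = ρL/A = (1.68×10^-8)(321)/(1.8869e-08) = 285.8 Ω
P = I²R = (15.5)² × 285.8 = 68700 W

68700 W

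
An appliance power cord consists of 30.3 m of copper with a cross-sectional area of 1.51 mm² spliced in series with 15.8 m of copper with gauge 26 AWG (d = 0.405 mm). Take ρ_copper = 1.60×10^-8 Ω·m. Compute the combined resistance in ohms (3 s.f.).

Segment 1: A = 1.51 mm² = 1.510e-06 m²
R₁ = ρL/A = (1.60×10^-8)(30.3)/(1.510e-06) = 0.3211 Ω
Segment 2: A = π(0.405/2 mm)² = π(2.0250e-04 m)² = 1.288e-07 m²
R₂ = (1.60×10^-8)(15.8)/(1.288e-07) = 1.962 Ω
R = R₁ + R₂ = 2.28 Ω

2.28 Ω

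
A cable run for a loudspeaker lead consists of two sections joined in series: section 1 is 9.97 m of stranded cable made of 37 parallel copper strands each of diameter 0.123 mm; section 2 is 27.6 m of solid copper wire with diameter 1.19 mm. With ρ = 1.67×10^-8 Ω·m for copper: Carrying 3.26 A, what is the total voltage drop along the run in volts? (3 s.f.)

2.59 V

Section 1: A_strand = π(6.1500e-05)² = 1.188e-08 m²; R₁ = ρL/(N·A_s) = (1.67×10^-8)(9.97)/(37×1.188e-08) = 0.3787 Ω
Section 2: A = π(d/2)² = π(5.9500e-04 m)² = 1.112e-06 m²
R₂ = (1.67×10^-8)(27.6)/(1.112e-06) = 0.4144 Ω
R = R₁ + R₂ = 0.7931 Ω
V = IR = 3.26 × 0.7931 = 2.59 V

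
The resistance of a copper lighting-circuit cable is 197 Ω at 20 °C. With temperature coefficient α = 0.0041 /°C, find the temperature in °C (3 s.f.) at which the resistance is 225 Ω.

R = R₀(1 + α(T − T₀)) ⇒ T = T₀ + (R/R₀ − 1)/α
T = 20 + (225/197 − 1)/0.0041 = 20 + (0.1421)/0.0041 = 54.7 °C

54.7 °C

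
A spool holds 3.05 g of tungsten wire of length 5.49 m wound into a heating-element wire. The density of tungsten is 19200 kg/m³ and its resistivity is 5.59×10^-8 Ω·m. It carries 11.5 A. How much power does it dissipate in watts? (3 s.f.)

A = m/(density·L) = 0.00305/(19200×5.49) = 2.8935e-08 m²
R = ρL/A = (5.59×10^-8)(5.49)/(2.8935e-08) = 10.61 Ω
P = I²R = (11.5)² × 10.61 = 1400 W

1400 W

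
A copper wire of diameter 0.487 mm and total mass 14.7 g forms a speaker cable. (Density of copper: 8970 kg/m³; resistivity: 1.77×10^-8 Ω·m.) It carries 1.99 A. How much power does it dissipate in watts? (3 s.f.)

A = π(d/2)² = π(2.4350e-04 m)² = 1.8627e-07 m²
L = m/(density·A) = 0.0147/(8970×1.8627e-07) = 8.798 m
R = ρL/A = (1.77×10^-8)(8.798)/(1.8627e-07) = 0.836 Ω
P = I²R = (1.99)² × 0.836 = 3.31 W

3.31 W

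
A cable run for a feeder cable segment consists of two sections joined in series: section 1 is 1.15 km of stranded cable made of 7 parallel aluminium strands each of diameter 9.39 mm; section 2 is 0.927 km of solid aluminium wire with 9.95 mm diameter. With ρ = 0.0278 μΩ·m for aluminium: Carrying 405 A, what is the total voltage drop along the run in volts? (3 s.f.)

161 V

ρ = 0.0278 μΩ·m = 2.78×10^-8 Ω·m
Section 1: A_strand = π(4.6950e-03)² = 6.925e-05 m²; R₁ = ρL/(N·A_s) = (2.78×10^-8)(1150)/(7×6.925e-05) = 0.06595 Ω
Section 2: A = π(d/2)² = π(4.9750e-03 m)² = 7.776e-05 m²
R₂ = (2.78×10^-8)(927)/(7.776e-05) = 0.3314 Ω
R = R₁ + R₂ = 0.3974 Ω
V = IR = 405 × 0.3974 = 161 V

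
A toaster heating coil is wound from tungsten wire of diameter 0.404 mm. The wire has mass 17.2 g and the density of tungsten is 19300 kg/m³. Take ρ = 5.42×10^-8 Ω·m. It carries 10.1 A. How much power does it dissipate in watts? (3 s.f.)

A = π(d/2)² = π(2.0200e-04 m)² = 1.2819e-07 m²
L = m/(density·A) = 0.0172/(19300×1.2819e-07) = 6.952 m
R = ρL/A = (5.42×10^-8)(6.952)/(1.2819e-07) = 2.939 Ω
P = I²R = (10.1)² × 2.939 = 300 W

300 W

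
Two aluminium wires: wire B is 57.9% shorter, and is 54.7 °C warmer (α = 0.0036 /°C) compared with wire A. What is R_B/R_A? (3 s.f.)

R ∝ ρL/d² with ρ ∝ (1+αΔT), so R_B/R_A = (1 − 57.9/100) × (1 + 0.0036×54.7)
= 0.421 × 1.197 = 0.504

0.504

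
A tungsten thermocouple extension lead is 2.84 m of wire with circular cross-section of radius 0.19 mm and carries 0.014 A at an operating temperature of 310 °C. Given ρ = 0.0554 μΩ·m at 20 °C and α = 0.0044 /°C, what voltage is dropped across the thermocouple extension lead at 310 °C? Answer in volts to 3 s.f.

0.0442 V

ρ = 0.0554 μΩ·m = 5.54×10^-8 Ω·m
A = πr² = π(1.9000e-04 m)² = 1.134e-07 m²
R₍20₎ = ρL/A = (5.54×10^-8)(2.84)/(1.134e-07) = 1.387 Ω
R₍310₎ = R₍20₎(1 + αΔT) = 1.387 × (1 + 0.0044×290) = 3.157 Ω
V = IR = 0.014 × 3.157 = 0.0442 V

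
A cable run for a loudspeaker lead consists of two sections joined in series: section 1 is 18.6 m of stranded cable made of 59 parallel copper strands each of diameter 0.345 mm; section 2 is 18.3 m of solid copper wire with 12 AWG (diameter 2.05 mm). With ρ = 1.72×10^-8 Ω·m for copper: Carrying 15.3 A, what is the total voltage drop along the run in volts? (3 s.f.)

Section 1: A_strand = π(1.7250e-04)² = 9.348e-08 m²; R₁ = ρL/(N·A_s) = (1.72×10^-8)(18.6)/(59×9.348e-08) = 0.058 Ω
Section 2: A = π(2.05/2 mm)² = π(1.0250e-03 m)² = 3.301e-06 m²
R₂ = (1.72×10^-8)(18.3)/(3.301e-06) = 0.09536 Ω
R = R₁ + R₂ = 0.1534 Ω
V = IR = 15.3 × 0.1534 = 2.35 V

2.35 V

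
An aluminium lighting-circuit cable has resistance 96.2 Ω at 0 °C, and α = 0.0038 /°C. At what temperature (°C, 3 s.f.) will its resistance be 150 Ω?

R = R₀(1 + α(T − T₀)) ⇒ T = T₀ + (R/R₀ − 1)/α
T = 0 + (150/96.2 − 1)/0.0038 = 0 + (0.5593)/0.0038 = 147 °C

147 °C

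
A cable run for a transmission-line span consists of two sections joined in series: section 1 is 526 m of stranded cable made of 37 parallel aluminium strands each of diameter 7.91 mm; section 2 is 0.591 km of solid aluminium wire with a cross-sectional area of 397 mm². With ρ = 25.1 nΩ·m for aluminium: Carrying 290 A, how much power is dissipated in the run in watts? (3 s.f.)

3750 W

ρ = 25.1 nΩ·m = 2.51×10^-8 Ω·m
Section 1: A_strand = π(3.9550e-03)² = 4.914e-05 m²; R₁ = ρL/(N·A_s) = (2.51×10^-8)(526)/(37×4.914e-05) = 0.007261 Ω
Section 2: A = 397 mm² = 3.970e-04 m²
R₂ = (2.51×10^-8)(591)/(3.970e-04) = 0.03737 Ω
R = R₁ + R₂ = 0.04463 Ω
P = I²R = (290)² × 0.04463 = 3750 W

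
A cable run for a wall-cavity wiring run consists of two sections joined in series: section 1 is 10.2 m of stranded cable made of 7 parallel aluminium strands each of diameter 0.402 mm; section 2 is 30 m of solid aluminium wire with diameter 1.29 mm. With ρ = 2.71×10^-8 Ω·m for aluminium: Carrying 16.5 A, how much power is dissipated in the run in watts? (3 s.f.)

254 W

Section 1: A_strand = π(2.0100e-04)² = 1.269e-07 m²; R₁ = ρL/(N·A_s) = (2.71×10^-8)(10.2)/(7×1.269e-07) = 0.3111 Ω
Section 2: A = π(d/2)² = π(6.4500e-04 m)² = 1.307e-06 m²
R₂ = (2.71×10^-8)(30)/(1.307e-06) = 0.622 Ω
R = R₁ + R₂ = 0.9332 Ω
P = I²R = (16.5)² × 0.9332 = 254 W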